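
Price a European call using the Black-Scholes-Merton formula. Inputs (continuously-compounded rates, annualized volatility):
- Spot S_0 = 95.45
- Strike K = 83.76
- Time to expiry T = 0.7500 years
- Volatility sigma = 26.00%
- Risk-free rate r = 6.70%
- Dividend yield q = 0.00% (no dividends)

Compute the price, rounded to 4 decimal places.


d1 = (ln(S/K) + (r - q + 0.5*sigma^2) * T) / (sigma * sqrt(T)) = 0.91597501
d2 = d1 - sigma * sqrt(T) = 0.69080841
exp(-rT) = 0.95099165; exp(-qT) = 1.00000000
C = S_0 * exp(-qT) * N(d1) - K * exp(-rT) * N(d2)
N(d1) = 0.82016000; N(d2) = 0.75515702
C = 95.4500 * 1.00000000 * 0.82016000 - 83.7600 * 0.95099165 * 0.75515702 = 18.1322

Answer: Price = 18.1322


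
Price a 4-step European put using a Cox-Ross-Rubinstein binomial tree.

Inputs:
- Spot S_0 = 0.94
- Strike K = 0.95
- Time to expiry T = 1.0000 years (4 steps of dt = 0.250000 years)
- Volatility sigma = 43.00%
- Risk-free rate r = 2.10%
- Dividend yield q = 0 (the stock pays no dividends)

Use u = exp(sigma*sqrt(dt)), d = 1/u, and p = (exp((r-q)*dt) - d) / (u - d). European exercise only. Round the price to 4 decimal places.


dt = T/N = 0.250000
u = exp(sigma*sqrt(dt)) = 1.239862; d = 1/u = 0.806541
p = (exp((r-q)*dt) - d) / (u - d) = 0.458604
Discount per step: exp(-r*dt) = 0.994764
Stock lattice S(k, i) with i counting down-moves:
  k=0: S(0,0) = 0.9400
  k=1: S(1,0) = 1.1655; S(1,1) = 0.7581
  k=2: S(2,0) = 1.4450; S(2,1) = 0.9400; S(2,2) = 0.6115
  k=3: S(3,0) = 1.7916; S(3,1) = 1.1655; S(3,2) = 0.7581; S(3,3) = 0.4932
  k=4: S(4,0) = 2.2214; S(4,1) = 1.4450; S(4,2) = 0.9400; S(4,3) = 0.6115; S(4,4) = 0.3978
Terminal payoffs V(N, i) = max(K - S_T, 0):
  V(4,0) = 0.000000; V(4,1) = 0.000000; V(4,2) = 0.010000; V(4,3) = 0.338521; V(4,4) = 0.552228
Backward induction: V(k, i) = exp(-r*dt) * [p * V(k+1, i) + (1-p) * V(k+1, i+1)].
  V(3,0) = exp(-r*dt) * [p*0.000000 + (1-p)*0.000000] = 0.000000
  V(3,1) = exp(-r*dt) * [p*0.000000 + (1-p)*0.010000] = 0.005386
  V(3,2) = exp(-r*dt) * [p*0.010000 + (1-p)*0.338521] = 0.186877
  V(3,3) = exp(-r*dt) * [p*0.338521 + (1-p)*0.552228] = 0.451843
  V(2,0) = exp(-r*dt) * [p*0.000000 + (1-p)*0.005386] = 0.002900
  V(2,1) = exp(-r*dt) * [p*0.005386 + (1-p)*0.186877] = 0.103101
  V(2,2) = exp(-r*dt) * [p*0.186877 + (1-p)*0.451843] = 0.328599
  V(1,0) = exp(-r*dt) * [p*0.002900 + (1-p)*0.103101] = 0.056850
  V(1,1) = exp(-r*dt) * [p*0.103101 + (1-p)*0.328599] = 0.224006
  V(0,0) = exp(-r*dt) * [p*0.056850 + (1-p)*0.224006] = 0.146576

Answer: Price = V(0,0) = 0.1466


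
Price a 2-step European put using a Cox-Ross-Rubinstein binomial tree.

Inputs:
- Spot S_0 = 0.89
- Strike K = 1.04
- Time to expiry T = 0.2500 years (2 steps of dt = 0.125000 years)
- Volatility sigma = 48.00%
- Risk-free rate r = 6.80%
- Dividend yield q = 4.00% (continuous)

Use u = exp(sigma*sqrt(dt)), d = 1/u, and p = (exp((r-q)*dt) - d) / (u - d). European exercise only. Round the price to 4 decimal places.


Answer: Price = V(0,0) = 0.1865

Derivation:
dt = T/N = 0.125000
u = exp(sigma*sqrt(dt)) = 1.184956; d = 1/u = 0.843913
p = (exp((r-q)*dt) - d) / (u - d) = 0.467956
Discount per step: exp(-r*dt) = 0.991536
Stock lattice S(k, i) with i counting down-moves:
  k=0: S(0,0) = 0.8900
  k=1: S(1,0) = 1.0546; S(1,1) = 0.7511
  k=2: S(2,0) = 1.2497; S(2,1) = 0.8900; S(2,2) = 0.6338
Terminal payoffs V(N, i) = max(K - S_T, 0):
  V(2,0) = 0.000000; V(2,1) = 0.150000; V(2,2) = 0.406151
Backward induction: V(k, i) = exp(-r*dt) * [p * V(k+1, i) + (1-p) * V(k+1, i+1)].
  V(1,0) = exp(-r*dt) * [p*0.000000 + (1-p)*0.150000] = 0.079131
  V(1,1) = exp(-r*dt) * [p*0.150000 + (1-p)*0.406151] = 0.283861
  V(0,0) = exp(-r*dt) * [p*0.079131 + (1-p)*0.283861] = 0.186465


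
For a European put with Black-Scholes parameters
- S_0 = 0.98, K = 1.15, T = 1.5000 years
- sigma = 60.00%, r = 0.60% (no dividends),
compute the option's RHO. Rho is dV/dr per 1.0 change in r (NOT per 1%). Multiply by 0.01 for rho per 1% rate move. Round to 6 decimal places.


d1 = 0.1619865942; d2 = -0.5728603286
phi(d1) = 0.3937424114; exp(-qT) = 1.0000000000; exp(-rT) = 0.9910403788
N(-d2) = 0.7166303663
Rho = -K*T*exp(-rT)*N(-d2) = -1.1500 * 1.5000 * 0.9910403788 * 0.7166303663 = -1.225112

Answer: Rho = -1.225112


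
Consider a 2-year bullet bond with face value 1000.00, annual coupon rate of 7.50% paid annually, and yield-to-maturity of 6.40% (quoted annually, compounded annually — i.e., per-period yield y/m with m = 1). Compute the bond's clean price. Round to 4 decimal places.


Coupon per period c = face * coupon_rate / m = 75.000000
Periods per year m = 1; per-period yield y/m = 0.064000
Number of cashflows N = 2
Cashflows (t years, CF_t, discount factor 1/(1+y/m)^(m*t), PV):
  t = 1.0000: CF_t = 75.000000, DF = 0.939850, PV = 70.488722
  t = 2.0000: CF_t = 1075.000000, DF = 0.883317, PV = 949.566115
Price P = sum_t PV_t = 1020.054836

Answer: Price = 1020.0548


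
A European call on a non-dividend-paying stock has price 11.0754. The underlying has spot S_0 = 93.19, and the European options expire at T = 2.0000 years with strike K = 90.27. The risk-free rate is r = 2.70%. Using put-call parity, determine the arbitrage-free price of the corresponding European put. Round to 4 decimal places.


Put-call parity: C - P = S_0 * exp(-qT) - K * exp(-rT).
S_0 * exp(-qT) = 93.1900 * 1.00000000 = 93.19000000
K * exp(-rT) = 90.2700 * 0.94743211 = 85.52469625
P = C - S*exp(-qT) + K*exp(-rT)
P = 11.0754 - 93.19000000 + 85.52469625 = 3.4101

Answer: Put price = 3.4101


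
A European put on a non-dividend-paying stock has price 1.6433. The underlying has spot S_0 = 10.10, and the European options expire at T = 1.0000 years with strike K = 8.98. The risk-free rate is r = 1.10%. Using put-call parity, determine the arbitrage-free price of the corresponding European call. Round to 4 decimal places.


Put-call parity: C - P = S_0 * exp(-qT) - K * exp(-rT).
S_0 * exp(-qT) = 10.1000 * 1.00000000 = 10.10000000
K * exp(-rT) = 8.9800 * 0.98906028 = 8.88176130
C = P + S*exp(-qT) - K*exp(-rT)
C = 1.6433 + 10.10000000 - 8.88176130 = 2.8615

Answer: Call price = 2.8615


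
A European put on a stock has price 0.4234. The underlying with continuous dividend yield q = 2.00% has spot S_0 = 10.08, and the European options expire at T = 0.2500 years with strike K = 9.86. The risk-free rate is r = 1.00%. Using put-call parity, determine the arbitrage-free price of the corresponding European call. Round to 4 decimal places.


Put-call parity: C - P = S_0 * exp(-qT) - K * exp(-rT).
S_0 * exp(-qT) = 10.0800 * 0.99501248 = 10.02972579
K * exp(-rT) = 9.8600 * 0.99750312 = 9.83538079
C = P + S*exp(-qT) - K*exp(-rT)
C = 0.4234 + 10.02972579 - 9.83538079 = 0.6177

Answer: Call price = 0.6177


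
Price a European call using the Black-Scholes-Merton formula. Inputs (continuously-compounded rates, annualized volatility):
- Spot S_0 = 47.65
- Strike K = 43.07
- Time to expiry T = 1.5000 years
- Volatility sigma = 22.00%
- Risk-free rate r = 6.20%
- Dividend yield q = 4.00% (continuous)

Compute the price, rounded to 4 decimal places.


d1 = (ln(S/K) + (r - q + 0.5*sigma^2) * T) / (sigma * sqrt(T)) = 0.63225016
d2 = d1 - sigma * sqrt(T) = 0.36280629
exp(-rT) = 0.91119350; exp(-qT) = 0.94176453
C = S_0 * exp(-qT) * N(d1) - K * exp(-rT) * N(d2)
N(d1) = 0.73638829; N(d2) = 0.64162520
C = 47.6500 * 0.94176453 * 0.73638829 - 43.0700 * 0.91119350 * 0.64162520 = 7.8648

Answer: Price = 7.8648


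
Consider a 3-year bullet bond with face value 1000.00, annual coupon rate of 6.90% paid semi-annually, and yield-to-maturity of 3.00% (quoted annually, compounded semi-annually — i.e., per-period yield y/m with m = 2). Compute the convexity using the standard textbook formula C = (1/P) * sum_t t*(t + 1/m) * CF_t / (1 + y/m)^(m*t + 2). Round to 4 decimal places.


Coupon per period c = face * coupon_rate / m = 34.500000
Periods per year m = 2; per-period yield y/m = 0.015000
Number of cashflows N = 6
Cashflows (t years, CF_t, discount factor 1/(1+y/m)^(m*t), PV):
  t = 0.5000: CF_t = 34.500000, DF = 0.985222, PV = 33.990148
  t = 1.0000: CF_t = 34.500000, DF = 0.970662, PV = 33.487830
  t = 1.5000: CF_t = 34.500000, DF = 0.956317, PV = 32.992936
  t = 2.0000: CF_t = 34.500000, DF = 0.942184, PV = 32.505356
  t = 2.5000: CF_t = 34.500000, DF = 0.928260, PV = 32.024981
  t = 3.0000: CF_t = 1034.500000, DF = 0.914542, PV = 946.093898
Price P = sum_t PV_t = 1111.095150
Convexity numerator sum_t t*(t + 1/m) * CF_t / (1+y/m)^(m*t + 2):
  t = 0.5000: term = 16.496468
  t = 1.0000: term = 48.758034
  t = 1.5000: term = 96.074944
  t = 2.0000: term = 157.758528
  t = 2.5000: term = 233.140682
  t = 3.0000: term = 9642.540155
Convexity = (1/P) * sum = 10194.768811 / 1111.095150 = 9.175424

Answer: Convexity = 9.1754


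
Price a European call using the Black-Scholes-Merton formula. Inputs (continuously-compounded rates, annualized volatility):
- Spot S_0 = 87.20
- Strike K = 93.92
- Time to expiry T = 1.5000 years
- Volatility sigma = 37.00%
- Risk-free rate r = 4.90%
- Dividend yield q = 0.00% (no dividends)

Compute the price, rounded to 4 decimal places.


Answer: Price = 15.6040

Derivation:
d1 = (ln(S/K) + (r - q + 0.5*sigma^2) * T) / (sigma * sqrt(T)) = 0.22494696
d2 = d1 - sigma * sqrt(T) = -0.22820864
exp(-rT) = 0.92913615; exp(-qT) = 1.00000000
C = S_0 * exp(-qT) * N(d1) - K * exp(-rT) * N(d2)
N(d1) = 0.58898973; N(d2) = 0.40974202
C = 87.2000 * 1.00000000 * 0.58898973 - 93.9200 * 0.92913615 * 0.40974202 = 15.6040


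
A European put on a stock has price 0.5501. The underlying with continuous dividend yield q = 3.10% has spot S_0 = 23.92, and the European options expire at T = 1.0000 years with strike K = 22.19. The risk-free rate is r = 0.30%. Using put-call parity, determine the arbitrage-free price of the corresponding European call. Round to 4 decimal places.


Answer: Call price = 1.6164

Derivation:
Put-call parity: C - P = S_0 * exp(-qT) - K * exp(-rT).
S_0 * exp(-qT) = 23.9200 * 0.96947557 = 23.18985571
K * exp(-rT) = 22.1900 * 0.99700450 = 22.12352976
C = P + S*exp(-qT) - K*exp(-rT)
C = 0.5501 + 23.18985571 - 22.12352976 = 1.6164


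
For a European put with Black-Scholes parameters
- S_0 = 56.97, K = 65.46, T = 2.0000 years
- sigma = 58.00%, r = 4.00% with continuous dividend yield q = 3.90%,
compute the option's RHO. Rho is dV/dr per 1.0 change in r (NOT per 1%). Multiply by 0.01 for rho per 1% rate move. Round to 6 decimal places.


Answer: Rho = -86.778791

Derivation:
d1 = 0.2432027262; d2 = -0.5770411400
phi(d1) = 0.3873168000; exp(-qT) = 0.9249644265; exp(-rT) = 0.9231163464
N(-d2) = 0.7180441677
Rho = -K*T*exp(-rT)*N(-d2) = -65.4600 * 2.0000 * 0.9231163464 * 0.7180441677 = -86.778791


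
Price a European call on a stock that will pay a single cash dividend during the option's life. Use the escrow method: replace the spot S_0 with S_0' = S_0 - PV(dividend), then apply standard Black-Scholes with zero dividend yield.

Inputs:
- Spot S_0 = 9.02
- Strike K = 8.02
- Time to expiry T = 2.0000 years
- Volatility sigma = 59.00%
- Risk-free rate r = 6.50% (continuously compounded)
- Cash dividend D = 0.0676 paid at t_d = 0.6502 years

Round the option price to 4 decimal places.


PV(D) = D * exp(-r * t_d) = 0.0676 * 0.95861763 = 0.06480255
S_0' = S_0 - PV(D) = 9.0200 - 0.06480255 = 8.95519745
d1 = (ln(S_0'/K) + (r + sigma^2/2)*T) / (sigma*sqrt(T)) = 0.70518400
d2 = d1 - sigma*sqrt(T) = -0.12920200
exp(-rT) = 0.87809543
N(d1) = 0.75965213; N(d2) = 0.44859891
C = S_0' * N(d1) - K * exp(-rT) * N(d2) = 8.95519745 * 0.75965213 - 8.0200 * 0.87809543 * 0.44859891 = 3.6437

Answer: Price = 3.6437


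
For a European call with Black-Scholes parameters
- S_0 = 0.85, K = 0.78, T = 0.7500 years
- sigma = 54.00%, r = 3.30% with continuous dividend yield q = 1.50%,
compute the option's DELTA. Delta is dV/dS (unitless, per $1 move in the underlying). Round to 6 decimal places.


d1 = 0.4464680206; d2 = -0.0211856975
phi(d1) = 0.3610981840; exp(-qT) = 0.9888130446; exp(-rT) = 0.9755537700
N(d1) = 0.6723703961
Delta = exp(-qT) * N(d1) = 0.9888130446 * 0.6723703961 = 0.664849

Answer: Delta = 0.664849


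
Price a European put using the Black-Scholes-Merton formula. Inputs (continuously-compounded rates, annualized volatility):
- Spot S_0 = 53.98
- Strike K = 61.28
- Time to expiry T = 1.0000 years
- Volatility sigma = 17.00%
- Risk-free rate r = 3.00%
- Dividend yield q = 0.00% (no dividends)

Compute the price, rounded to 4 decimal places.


Answer: Price = 7.1919

Derivation:
d1 = (ln(S/K) + (r - q + 0.5*sigma^2) * T) / (sigma * sqrt(T)) = -0.48464658
d2 = d1 - sigma * sqrt(T) = -0.65464658
exp(-rT) = 0.97044553; exp(-qT) = 1.00000000
P = K * exp(-rT) * N(-d2) - S_0 * exp(-qT) * N(-d1)
N(-d1) = 0.68603647; N(-d2) = 0.74365234
P = 61.2800 * 0.97044553 * 0.74365234 - 53.9800 * 1.00000000 * 0.68603647 = 7.1919


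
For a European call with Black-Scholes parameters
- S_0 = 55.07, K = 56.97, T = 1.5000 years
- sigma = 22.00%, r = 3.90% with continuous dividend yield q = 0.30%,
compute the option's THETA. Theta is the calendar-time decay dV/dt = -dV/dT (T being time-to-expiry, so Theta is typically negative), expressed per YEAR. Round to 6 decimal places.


d1 = 0.2092468811; d2 = -0.0601969906
phi(d1) = 0.3903034905; exp(-qT) = 0.9955101098; exp(-rT) = 0.9431782404
Theta = -S*exp(-qT)*phi(d1)*sigma/(2*sqrt(T)) - r*K*exp(-rT)*N(d2) + q*S*exp(-qT)*N(d1)
N(d1) = 0.5828722417; N(d2) = 0.4759993713; sqrt(T) = 1.2247448714
Term 1 = -55.0700 * 0.9955101098 * 0.3903034905 * 0.2200 / (2 * 1.2247448714) = -1.9218090852
Term 2 = -0.0390 * 56.9700 * 0.9431782404 * 0.4759993713 = -0.9974955764
Term 3 = 0.0030 * 55.0700 * 0.9955101098 * 0.5828722417 = 0.0958639631
Theta = -1.9218090852 + (-0.9974955764) + (0.0958639631) = -2.823441

Answer: Theta = -2.823441


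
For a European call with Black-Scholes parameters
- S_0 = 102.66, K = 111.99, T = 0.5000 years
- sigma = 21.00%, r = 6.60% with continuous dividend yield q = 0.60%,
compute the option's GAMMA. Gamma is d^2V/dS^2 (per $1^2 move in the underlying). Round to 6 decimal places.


Answer: Gamma = 0.024871

Derivation:
d1 = -0.3095243731; d2 = -0.4580167971
phi(d1) = 0.3802823781; exp(-qT) = 0.9970044955; exp(-rT) = 0.9675385596
Gamma = exp(-qT) * phi(d1) / (S * sigma * sqrt(T)) = 0.9970044955 * 0.3802823781 / (102.6600 * 0.2100 * 0.7071067812) = 0.024871


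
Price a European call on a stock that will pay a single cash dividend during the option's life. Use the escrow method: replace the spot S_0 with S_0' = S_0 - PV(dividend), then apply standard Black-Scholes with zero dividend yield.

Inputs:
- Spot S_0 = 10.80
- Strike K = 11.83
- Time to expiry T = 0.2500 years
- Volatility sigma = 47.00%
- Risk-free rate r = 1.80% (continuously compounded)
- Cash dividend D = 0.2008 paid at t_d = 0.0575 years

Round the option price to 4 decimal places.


Answer: Price = 0.5606

Derivation:
PV(D) = D * exp(-r * t_d) = 0.2008 * 0.99896554 = 0.20059228
S_0' = S_0 - PV(D) = 10.8000 - 0.20059228 = 10.59940772
d1 = (ln(S_0'/K) + (r + sigma^2/2)*T) / (sigma*sqrt(T)) = -0.33075768
d2 = d1 - sigma*sqrt(T) = -0.56575768
exp(-rT) = 0.99551011
N(d1) = 0.37041377; N(d2) = 0.28577926
C = S_0' * N(d1) - K * exp(-rT) * N(d2) = 10.59940772 * 0.37041377 - 11.8300 * 0.99551011 * 0.28577926 = 0.5606


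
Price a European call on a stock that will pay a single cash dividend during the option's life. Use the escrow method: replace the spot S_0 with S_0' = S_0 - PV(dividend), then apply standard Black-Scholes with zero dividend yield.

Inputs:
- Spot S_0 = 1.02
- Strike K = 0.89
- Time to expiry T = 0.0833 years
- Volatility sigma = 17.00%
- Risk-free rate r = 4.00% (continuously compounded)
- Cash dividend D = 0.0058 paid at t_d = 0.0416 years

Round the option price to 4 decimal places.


Answer: Price = 0.1272

Derivation:
PV(D) = D * exp(-r * t_d) = 0.0058 * 0.99833738 = 0.00579036
S_0' = S_0 - PV(D) = 1.0200 - 0.00579036 = 1.01420964
d1 = (ln(S_0'/K) + (r + sigma^2/2)*T) / (sigma*sqrt(T)) = 2.75510552
d2 = d1 - sigma*sqrt(T) = 2.70604056
exp(-rT) = 0.99667354
N(d1) = 0.99706634; N(d2) = 0.99659546
C = S_0' * N(d1) - K * exp(-rT) * N(d2) = 1.01420964 * 0.99706634 - 0.8900 * 0.99667354 * 0.99659546 = 0.1272


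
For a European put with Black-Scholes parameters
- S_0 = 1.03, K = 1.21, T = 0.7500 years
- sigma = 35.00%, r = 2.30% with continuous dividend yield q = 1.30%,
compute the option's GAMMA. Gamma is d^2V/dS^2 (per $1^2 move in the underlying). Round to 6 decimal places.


d1 = -0.3550673057; d2 = -0.6581761970
phi(d1) = 0.3745706175; exp(-qT) = 0.9902973771; exp(-rT) = 0.9828979294
Gamma = exp(-qT) * phi(d1) / (S * sigma * sqrt(T)) = 0.9902973771 * 0.3745706175 / (1.0300 * 0.3500 * 0.8660254038) = 1.188129

Answer: Gamma = 1.188129


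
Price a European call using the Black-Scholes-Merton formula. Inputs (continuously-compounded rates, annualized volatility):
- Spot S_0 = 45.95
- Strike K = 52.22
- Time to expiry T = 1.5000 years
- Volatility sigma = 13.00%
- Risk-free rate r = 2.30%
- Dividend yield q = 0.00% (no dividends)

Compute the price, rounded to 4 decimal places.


d1 = (ln(S/K) + (r - q + 0.5*sigma^2) * T) / (sigma * sqrt(T)) = -0.50708655
d2 = d1 - sigma * sqrt(T) = -0.66630338
exp(-rT) = 0.96608834; exp(-qT) = 1.00000000
C = S_0 * exp(-qT) * N(d1) - K * exp(-rT) * N(d2)
N(d1) = 0.30604705; N(d2) = 0.25260860
C = 45.9500 * 1.00000000 * 0.30604705 - 52.2200 * 0.96608834 * 0.25260860 = 1.3190

Answer: Price = 1.3190


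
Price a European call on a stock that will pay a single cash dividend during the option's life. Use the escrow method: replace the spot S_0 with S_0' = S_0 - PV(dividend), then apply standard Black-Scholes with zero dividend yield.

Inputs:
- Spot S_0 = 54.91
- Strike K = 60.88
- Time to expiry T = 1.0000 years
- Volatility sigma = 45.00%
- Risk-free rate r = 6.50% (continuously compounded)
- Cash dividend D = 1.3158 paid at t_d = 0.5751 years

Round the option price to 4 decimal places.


PV(D) = D * exp(-r * t_d) = 1.3158 * 0.96330856 = 1.26752141
S_0' = S_0 - PV(D) = 54.9100 - 1.26752141 = 53.64247859
d1 = (ln(S_0'/K) + (r + sigma^2/2)*T) / (sigma*sqrt(T)) = 0.08819234
d2 = d1 - sigma*sqrt(T) = -0.36180766
exp(-rT) = 0.93706746
N(d1) = 0.53513810; N(d2) = 0.35874788
C = S_0' * N(d1) - K * exp(-rT) * N(d2) = 53.64247859 * 0.53513810 - 60.8800 * 0.93706746 * 0.35874788 = 8.2400

Answer: Price = 8.2400


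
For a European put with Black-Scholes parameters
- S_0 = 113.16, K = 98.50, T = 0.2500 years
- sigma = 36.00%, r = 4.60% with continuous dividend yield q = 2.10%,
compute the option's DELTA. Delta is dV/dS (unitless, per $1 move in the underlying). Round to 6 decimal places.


Answer: Delta = -0.184281

Derivation:
d1 = 0.8955344348; d2 = 0.7155344348
phi(d1) = 0.2671541370; exp(-qT) = 0.9947637572; exp(-rT) = 0.9885658722
N(-d1) = 0.1852507334
Delta = -exp(-qT) * N(-d1) = -0.9947637572 * 0.1852507334 = -0.184281


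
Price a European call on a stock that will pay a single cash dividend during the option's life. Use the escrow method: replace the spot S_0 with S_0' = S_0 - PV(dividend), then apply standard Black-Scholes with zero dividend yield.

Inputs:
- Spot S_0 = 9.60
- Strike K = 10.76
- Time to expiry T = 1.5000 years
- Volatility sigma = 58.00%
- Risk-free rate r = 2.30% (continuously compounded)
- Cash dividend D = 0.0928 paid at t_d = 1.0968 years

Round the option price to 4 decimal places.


PV(D) = D * exp(-r * t_d) = 0.0928 * 0.97508913 = 0.09048827
S_0' = S_0 - PV(D) = 9.6000 - 0.09048827 = 9.50951173
d1 = (ln(S_0'/K) + (r + sigma^2/2)*T) / (sigma*sqrt(T)) = 0.22982546
d2 = d1 - sigma*sqrt(T) = -0.48052657
exp(-rT) = 0.96608834
N(d1) = 0.59088630; N(d2) = 0.31542651
C = S_0' * N(d1) - K * exp(-rT) * N(d2) = 9.50951173 * 0.59088630 - 10.7600 * 0.96608834 * 0.31542651 = 2.3401

Answer: Price = 2.3401


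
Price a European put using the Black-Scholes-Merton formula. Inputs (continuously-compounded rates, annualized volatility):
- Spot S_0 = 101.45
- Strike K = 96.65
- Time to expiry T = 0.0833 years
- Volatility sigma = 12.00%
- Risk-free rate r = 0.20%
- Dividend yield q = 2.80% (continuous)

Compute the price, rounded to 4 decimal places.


Answer: Price = 0.1441

Derivation:
d1 = (ln(S/K) + (r - q + 0.5*sigma^2) * T) / (sigma * sqrt(T)) = 1.35426755
d2 = d1 - sigma * sqrt(T) = 1.31963347
exp(-rT) = 0.99983341; exp(-qT) = 0.99767032
P = K * exp(-rT) * N(-d2) - S_0 * exp(-qT) * N(-d1)
N(-d1) = 0.08782552; N(-d2) = 0.09347871
P = 96.6500 * 0.99983341 * 0.09347871 - 101.4500 * 0.99767032 * 0.08782552 = 0.1441


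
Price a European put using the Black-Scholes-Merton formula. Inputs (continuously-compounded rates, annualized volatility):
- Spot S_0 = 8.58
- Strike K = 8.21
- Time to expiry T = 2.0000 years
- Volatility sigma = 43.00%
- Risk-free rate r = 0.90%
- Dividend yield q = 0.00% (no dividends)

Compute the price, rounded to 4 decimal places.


d1 = (ln(S/K) + (r - q + 0.5*sigma^2) * T) / (sigma * sqrt(T)) = 0.40614403
d2 = d1 - sigma * sqrt(T) = -0.20196780
exp(-rT) = 0.98216103; exp(-qT) = 1.00000000
P = K * exp(-rT) * N(-d2) - S_0 * exp(-qT) * N(-d1)
N(-d1) = 0.34231839; N(-d2) = 0.58002905
P = 8.2100 * 0.98216103 * 0.58002905 - 8.5800 * 1.00000000 * 0.34231839 = 1.7400

Answer: Price = 1.7400


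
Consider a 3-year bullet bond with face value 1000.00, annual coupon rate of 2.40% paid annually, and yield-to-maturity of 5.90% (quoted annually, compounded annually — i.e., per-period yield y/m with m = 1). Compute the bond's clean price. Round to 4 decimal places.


Coupon per period c = face * coupon_rate / m = 24.000000
Periods per year m = 1; per-period yield y/m = 0.059000
Number of cashflows N = 3
Cashflows (t years, CF_t, discount factor 1/(1+y/m)^(m*t), PV):
  t = 1.0000: CF_t = 24.000000, DF = 0.944287, PV = 22.662890
  t = 2.0000: CF_t = 24.000000, DF = 0.891678, PV = 21.400273
  t = 3.0000: CF_t = 1024.000000, DF = 0.842000, PV = 862.208056
Price P = sum_t PV_t = 906.271219

Answer: Price = 906.2712


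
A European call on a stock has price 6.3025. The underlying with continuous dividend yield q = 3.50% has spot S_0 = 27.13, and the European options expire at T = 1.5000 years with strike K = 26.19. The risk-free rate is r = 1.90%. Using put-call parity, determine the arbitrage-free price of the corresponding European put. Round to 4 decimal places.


Put-call parity: C - P = S_0 * exp(-qT) - K * exp(-rT).
S_0 * exp(-qT) = 27.1300 * 0.94885432 = 25.74241773
K * exp(-rT) = 26.1900 * 0.97190229 = 25.45412108
P = C - S*exp(-qT) + K*exp(-rT)
P = 6.3025 - 25.74241773 + 25.45412108 = 6.0142

Answer: Put price = 6.0142


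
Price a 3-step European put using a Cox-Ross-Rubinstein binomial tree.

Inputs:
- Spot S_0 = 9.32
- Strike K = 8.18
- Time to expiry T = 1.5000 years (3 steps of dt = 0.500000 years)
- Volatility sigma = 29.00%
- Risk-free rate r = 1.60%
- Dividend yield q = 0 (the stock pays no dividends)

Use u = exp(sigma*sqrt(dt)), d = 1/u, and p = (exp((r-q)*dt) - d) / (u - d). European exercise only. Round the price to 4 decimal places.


dt = T/N = 0.500000
u = exp(sigma*sqrt(dt)) = 1.227600; d = 1/u = 0.814598
p = (exp((r-q)*dt) - d) / (u - d) = 0.468362
Discount per step: exp(-r*dt) = 0.992032
Stock lattice S(k, i) with i counting down-moves:
  k=0: S(0,0) = 9.3200
  k=1: S(1,0) = 11.4412; S(1,1) = 7.5921
  k=2: S(2,0) = 14.0453; S(2,1) = 9.3200; S(2,2) = 6.1845
  k=3: S(3,0) = 17.2420; S(3,1) = 11.4412; S(3,2) = 7.5921; S(3,3) = 5.0379
Terminal payoffs V(N, i) = max(K - S_T, 0):
  V(3,0) = 0.000000; V(3,1) = 0.000000; V(3,2) = 0.587950; V(3,3) = 3.142148
Backward induction: V(k, i) = exp(-r*dt) * [p * V(k+1, i) + (1-p) * V(k+1, i+1)].
  V(2,0) = exp(-r*dt) * [p*0.000000 + (1-p)*0.000000] = 0.000000
  V(2,1) = exp(-r*dt) * [p*0.000000 + (1-p)*0.587950] = 0.310086
  V(2,2) = exp(-r*dt) * [p*0.587950 + (1-p)*3.142148] = 1.930355
  V(1,0) = exp(-r*dt) * [p*0.000000 + (1-p)*0.310086] = 0.163540
  V(1,1) = exp(-r*dt) * [p*0.310086 + (1-p)*1.930355] = 1.162149
  V(0,0) = exp(-r*dt) * [p*0.163540 + (1-p)*1.162149] = 0.688905

Answer: Price = V(0,0) = 0.6889


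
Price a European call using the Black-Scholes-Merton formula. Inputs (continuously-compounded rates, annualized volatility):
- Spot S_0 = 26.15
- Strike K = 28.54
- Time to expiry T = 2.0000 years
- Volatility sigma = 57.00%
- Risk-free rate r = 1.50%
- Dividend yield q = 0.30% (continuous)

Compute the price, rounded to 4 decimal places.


d1 = (ln(S/K) + (r - q + 0.5*sigma^2) * T) / (sigma * sqrt(T)) = 0.32432951
d2 = d1 - sigma * sqrt(T) = -0.48177222
exp(-rT) = 0.97044553; exp(-qT) = 0.99401796
C = S_0 * exp(-qT) * N(d1) - K * exp(-rT) * N(d2)
N(d1) = 0.62715571; N(d2) = 0.31498388
C = 26.1500 * 0.99401796 * 0.62715571 - 28.5400 * 0.97044553 * 0.31498388 = 7.5781

Answer: Price = 7.5781


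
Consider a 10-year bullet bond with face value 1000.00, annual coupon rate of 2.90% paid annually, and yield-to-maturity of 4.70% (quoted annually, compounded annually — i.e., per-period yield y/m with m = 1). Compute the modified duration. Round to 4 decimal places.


Answer: Modified duration = 8.3187

Derivation:
Coupon per period c = face * coupon_rate / m = 29.000000
Periods per year m = 1; per-period yield y/m = 0.047000
Number of cashflows N = 10
Cashflows (t years, CF_t, discount factor 1/(1+y/m)^(m*t), PV):
  t = 1.0000: CF_t = 29.000000, DF = 0.955110, PV = 27.698185
  t = 2.0000: CF_t = 29.000000, DF = 0.912235, PV = 26.454809
  t = 3.0000: CF_t = 29.000000, DF = 0.871284, PV = 25.267249
  t = 4.0000: CF_t = 29.000000, DF = 0.832172, PV = 24.132998
  t = 5.0000: CF_t = 29.000000, DF = 0.794816, PV = 23.049663
  t = 6.0000: CF_t = 29.000000, DF = 0.759137, PV = 22.014960
  t = 7.0000: CF_t = 29.000000, DF = 0.725059, PV = 21.026705
  t = 8.0000: CF_t = 29.000000, DF = 0.692511, PV = 20.082813
  t = 9.0000: CF_t = 29.000000, DF = 0.661424, PV = 19.181292
  t = 10.0000: CF_t = 1029.000000, DF = 0.631732, PV = 650.052687
Price P = sum_t PV_t = 858.961362
First compute Macaulay numerator sum_t t * PV_t:
  t * PV_t at t = 1.0000: 27.698185
  t * PV_t at t = 2.0000: 52.909619
  t * PV_t at t = 3.0000: 75.801746
  t * PV_t at t = 4.0000: 96.531991
  t * PV_t at t = 5.0000: 115.248317
  t * PV_t at t = 6.0000: 132.089762
  t * PV_t at t = 7.0000: 147.186937
  t * PV_t at t = 8.0000: 160.662504
  t * PV_t at t = 9.0000: 172.631630
  t * PV_t at t = 10.0000: 6500.526873
Macaulay duration D = 7481.287564 / 858.961362 = 8.709690
Modified duration = D / (1 + y/m) = 8.709690 / (1 + 0.047000) = 8.318711


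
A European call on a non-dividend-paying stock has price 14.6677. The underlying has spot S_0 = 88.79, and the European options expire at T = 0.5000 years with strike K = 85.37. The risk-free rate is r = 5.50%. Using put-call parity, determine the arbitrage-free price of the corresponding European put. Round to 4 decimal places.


Put-call parity: C - P = S_0 * exp(-qT) - K * exp(-rT).
S_0 * exp(-qT) = 88.7900 * 1.00000000 = 88.79000000
K * exp(-rT) = 85.3700 * 0.97287468 = 83.05431165
P = C - S*exp(-qT) + K*exp(-rT)
P = 14.6677 - 88.79000000 + 83.05431165 = 8.9320

Answer: Put price = 8.9320


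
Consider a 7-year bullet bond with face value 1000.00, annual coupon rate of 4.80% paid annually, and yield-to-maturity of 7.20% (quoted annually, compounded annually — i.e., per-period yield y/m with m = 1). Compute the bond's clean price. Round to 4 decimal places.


Answer: Price = 871.5541

Derivation:
Coupon per period c = face * coupon_rate / m = 48.000000
Periods per year m = 1; per-period yield y/m = 0.072000
Number of cashflows N = 7
Cashflows (t years, CF_t, discount factor 1/(1+y/m)^(m*t), PV):
  t = 1.0000: CF_t = 48.000000, DF = 0.932836, PV = 44.776119
  t = 2.0000: CF_t = 48.000000, DF = 0.870183, PV = 41.768768
  t = 3.0000: CF_t = 48.000000, DF = 0.811738, PV = 38.963403
  t = 4.0000: CF_t = 48.000000, DF = 0.757218, PV = 36.346458
  t = 5.0000: CF_t = 48.000000, DF = 0.706360, PV = 33.905278
  t = 6.0000: CF_t = 48.000000, DF = 0.658918, PV = 31.628058
  t = 7.0000: CF_t = 1048.000000, DF = 0.614662, PV = 644.165980
Price P = sum_t PV_t = 871.554065


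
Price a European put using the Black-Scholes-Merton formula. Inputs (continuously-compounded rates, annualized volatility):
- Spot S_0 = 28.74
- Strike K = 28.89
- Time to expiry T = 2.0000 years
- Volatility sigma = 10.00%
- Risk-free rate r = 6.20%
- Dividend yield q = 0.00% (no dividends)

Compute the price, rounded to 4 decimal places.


Answer: Price = 0.4282

Derivation:
d1 = (ln(S/K) + (r - q + 0.5*sigma^2) * T) / (sigma * sqrt(T)) = 0.91071370
d2 = d1 - sigma * sqrt(T) = 0.76929234
exp(-rT) = 0.88337984; exp(-qT) = 1.00000000
P = K * exp(-rT) * N(-d2) - S_0 * exp(-qT) * N(-d1)
N(-d1) = 0.18122312; N(-d2) = 0.22085989
P = 28.8900 * 0.88337984 * 0.22085989 - 28.7400 * 1.00000000 * 0.18122312 = 0.4282


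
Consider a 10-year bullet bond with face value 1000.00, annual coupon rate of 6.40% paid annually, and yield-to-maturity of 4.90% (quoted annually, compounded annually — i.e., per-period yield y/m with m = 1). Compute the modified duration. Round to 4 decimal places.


Coupon per period c = face * coupon_rate / m = 64.000000
Periods per year m = 1; per-period yield y/m = 0.049000
Number of cashflows N = 10
Cashflows (t years, CF_t, discount factor 1/(1+y/m)^(m*t), PV):
  t = 1.0000: CF_t = 64.000000, DF = 0.953289, PV = 61.010486
  t = 2.0000: CF_t = 64.000000, DF = 0.908760, PV = 58.160616
  t = 3.0000: CF_t = 64.000000, DF = 0.866310, PV = 55.443867
  t = 4.0000: CF_t = 64.000000, DF = 0.825844, PV = 52.854020
  t = 5.0000: CF_t = 64.000000, DF = 0.787268, PV = 50.385147
  t = 6.0000: CF_t = 64.000000, DF = 0.750494, PV = 48.031599
  t = 7.0000: CF_t = 64.000000, DF = 0.715437, PV = 45.787988
  t = 8.0000: CF_t = 64.000000, DF = 0.682018, PV = 43.649178
  t = 9.0000: CF_t = 64.000000, DF = 0.650161, PV = 41.610274
  t = 10.0000: CF_t = 1064.000000, DF = 0.619791, PV = 659.457400
Price P = sum_t PV_t = 1116.390575
First compute Macaulay numerator sum_t t * PV_t:
  t * PV_t at t = 1.0000: 61.010486
  t * PV_t at t = 2.0000: 116.321232
  t * PV_t at t = 3.0000: 166.331600
  t * PV_t at t = 4.0000: 211.416078
  t * PV_t at t = 5.0000: 251.925737
  t * PV_t at t = 6.0000: 288.189594
  t * PV_t at t = 7.0000: 320.515913
  t * PV_t at t = 8.0000: 349.193423
  t * PV_t at t = 9.0000: 374.492470
  t * PV_t at t = 10.0000: 6594.574001
Macaulay duration D = 8733.970534 / 1116.390575 = 7.823400
Modified duration = D / (1 + y/m) = 7.823400 / (1 + 0.049000) = 7.457960

Answer: Modified duration = 7.4580


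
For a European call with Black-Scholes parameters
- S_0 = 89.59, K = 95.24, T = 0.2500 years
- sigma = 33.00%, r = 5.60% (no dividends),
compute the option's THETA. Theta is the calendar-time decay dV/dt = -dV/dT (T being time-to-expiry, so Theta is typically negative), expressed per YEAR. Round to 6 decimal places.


d1 = -0.2032958485; d2 = -0.3682958485
phi(d1) = 0.3907828929; exp(-qT) = 1.0000000000; exp(-rT) = 0.9860975443
Theta = -S*exp(-qT)*phi(d1)*sigma/(2*sqrt(T)) - r*K*exp(-rT)*N(d2) + q*S*exp(-qT)*N(d1)
N(d1) = 0.4194519001; N(d2) = 0.3563263239; sqrt(T) = 0.5000000000
Term 1 = -89.5900 * 1.0000000000 * 0.3907828929 * 0.3300 / (2 * 0.5000000000) = -11.5533789937
Term 2 = -0.0560 * 95.2400 * 0.9860975443 * 0.3563263239 = -1.8740242156
Term 3 = 0 (no dividend yield, q = 0)
Theta = -11.5533789937 + (-1.8740242156) + (0.0000000000) = -13.427403

Answer: Theta = -13.427403


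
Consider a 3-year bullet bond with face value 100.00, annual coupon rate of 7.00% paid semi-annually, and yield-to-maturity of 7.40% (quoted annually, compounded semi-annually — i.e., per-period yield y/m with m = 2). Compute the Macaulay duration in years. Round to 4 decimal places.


Coupon per period c = face * coupon_rate / m = 3.500000
Periods per year m = 2; per-period yield y/m = 0.037000
Number of cashflows N = 6
Cashflows (t years, CF_t, discount factor 1/(1+y/m)^(m*t), PV):
  t = 0.5000: CF_t = 3.500000, DF = 0.964320, PV = 3.375121
  t = 1.0000: CF_t = 3.500000, DF = 0.929913, PV = 3.254697
  t = 1.5000: CF_t = 3.500000, DF = 0.896734, PV = 3.138570
  t = 2.0000: CF_t = 3.500000, DF = 0.864739, PV = 3.026586
  t = 2.5000: CF_t = 3.500000, DF = 0.833885, PV = 2.918598
  t = 3.0000: CF_t = 103.500000, DF = 0.804132, PV = 83.227684
Price P = sum_t PV_t = 98.941255
Macaulay numerator sum_t t * PV_t:
  t * PV_t at t = 0.5000: 1.687560
  t * PV_t at t = 1.0000: 3.254697
  t * PV_t at t = 1.5000: 4.707855
  t * PV_t at t = 2.0000: 6.053172
  t * PV_t at t = 2.5000: 7.296495
  t * PV_t at t = 3.0000: 249.683053
Macaulay duration D = (sum_t t * PV_t) / P = 272.682831 / 98.941255 = 2.756007

Answer: Macaulay duration = 2.7560 years


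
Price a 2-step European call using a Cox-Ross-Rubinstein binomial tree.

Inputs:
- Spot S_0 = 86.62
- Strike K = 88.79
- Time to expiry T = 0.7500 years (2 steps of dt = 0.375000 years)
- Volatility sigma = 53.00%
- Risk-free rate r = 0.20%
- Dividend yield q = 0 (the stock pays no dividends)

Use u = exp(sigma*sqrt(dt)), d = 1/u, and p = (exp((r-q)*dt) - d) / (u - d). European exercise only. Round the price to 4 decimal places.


dt = T/N = 0.375000
u = exp(sigma*sqrt(dt)) = 1.383418; d = 1/u = 0.722847
p = (exp((r-q)*dt) - d) / (u - d) = 0.420701
Discount per step: exp(-r*dt) = 0.999250
Stock lattice S(k, i) with i counting down-moves:
  k=0: S(0,0) = 86.6200
  k=1: S(1,0) = 119.8317; S(1,1) = 62.6130
  k=2: S(2,0) = 165.7773; S(2,1) = 86.6200; S(2,2) = 45.2597
Terminal payoffs V(N, i) = max(S_T - K, 0):
  V(2,0) = 76.987333; V(2,1) = 0.000000; V(2,2) = 0.000000
Backward induction: V(k, i) = exp(-r*dt) * [p * V(k+1, i) + (1-p) * V(k+1, i+1)].
  V(1,0) = exp(-r*dt) * [p*76.987333 + (1-p)*0.000000] = 32.364388
  V(1,1) = exp(-r*dt) * [p*0.000000 + (1-p)*0.000000] = 0.000000
  V(0,0) = exp(-r*dt) * [p*32.364388 + (1-p)*0.000000] = 13.605532

Answer: Price = V(0,0) = 13.6055


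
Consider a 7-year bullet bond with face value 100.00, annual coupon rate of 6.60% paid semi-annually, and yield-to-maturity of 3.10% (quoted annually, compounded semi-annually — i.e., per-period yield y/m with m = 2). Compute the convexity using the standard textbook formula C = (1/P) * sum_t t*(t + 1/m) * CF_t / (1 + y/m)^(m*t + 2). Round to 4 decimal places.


Coupon per period c = face * coupon_rate / m = 3.300000
Periods per year m = 2; per-period yield y/m = 0.015500
Number of cashflows N = 14
Cashflows (t years, CF_t, discount factor 1/(1+y/m)^(m*t), PV):
  t = 0.5000: CF_t = 3.300000, DF = 0.984737, PV = 3.249631
  t = 1.0000: CF_t = 3.300000, DF = 0.969706, PV = 3.200030
  t = 1.5000: CF_t = 3.300000, DF = 0.954905, PV = 3.151187
  t = 2.0000: CF_t = 3.300000, DF = 0.940330, PV = 3.103089
  t = 2.5000: CF_t = 3.300000, DF = 0.925977, PV = 3.055725
  t = 3.0000: CF_t = 3.300000, DF = 0.911844, PV = 3.009084
  t = 3.5000: CF_t = 3.300000, DF = 0.897926, PV = 2.963156
  t = 4.0000: CF_t = 3.300000, DF = 0.884220, PV = 2.917928
  t = 4.5000: CF_t = 3.300000, DF = 0.870724, PV = 2.873390
  t = 5.0000: CF_t = 3.300000, DF = 0.857434, PV = 2.829532
  t = 5.5000: CF_t = 3.300000, DF = 0.844347, PV = 2.786344
  t = 6.0000: CF_t = 3.300000, DF = 0.831459, PV = 2.743815
  t = 6.5000: CF_t = 3.300000, DF = 0.818768, PV = 2.701935
  t = 7.0000: CF_t = 103.300000, DF = 0.806271, PV = 83.287789
Price P = sum_t PV_t = 121.872635
Convexity numerator sum_t t*(t + 1/m) * CF_t / (1+y/m)^(m*t + 2):
  t = 0.5000: term = 1.575593
  t = 1.0000: term = 4.654633
  t = 1.5000: term = 9.167176
  t = 2.0000: term = 15.045422
  t = 2.5000: term = 22.223666
  t = 3.0000: term = 30.638240
  t = 3.5000: term = 40.227461
  t = 4.0000: term = 50.931582
  t = 4.5000: term = 62.692740
  t = 5.0000: term = 75.454909
  t = 5.5000: term = 89.163851
  t = 6.0000: term = 103.767071
  t = 6.5000: term = 119.213769
  t = 7.0000: term = 4240.145710
Convexity = (1/P) * sum = 4864.901826 / 121.872635 = 39.917918

Answer: Convexity = 39.9179


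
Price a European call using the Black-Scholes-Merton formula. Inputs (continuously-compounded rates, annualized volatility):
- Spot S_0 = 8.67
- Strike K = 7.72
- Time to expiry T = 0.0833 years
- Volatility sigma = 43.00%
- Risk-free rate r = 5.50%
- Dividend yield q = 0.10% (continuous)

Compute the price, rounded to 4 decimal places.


d1 = (ln(S/K) + (r - q + 0.5*sigma^2) * T) / (sigma * sqrt(T)) = 1.03342505
d2 = d1 - sigma * sqrt(T) = 0.90931958
exp(-rT) = 0.99542898; exp(-qT) = 0.99991670
C = S_0 * exp(-qT) * N(d1) - K * exp(-rT) * N(d2)
N(d1) = 0.84929749; N(d2) = 0.81840927
C = 8.6700 * 0.99991670 * 0.84929749 - 7.7200 * 0.99542898 * 0.81840927 = 1.0736

Answer: Price = 1.0736


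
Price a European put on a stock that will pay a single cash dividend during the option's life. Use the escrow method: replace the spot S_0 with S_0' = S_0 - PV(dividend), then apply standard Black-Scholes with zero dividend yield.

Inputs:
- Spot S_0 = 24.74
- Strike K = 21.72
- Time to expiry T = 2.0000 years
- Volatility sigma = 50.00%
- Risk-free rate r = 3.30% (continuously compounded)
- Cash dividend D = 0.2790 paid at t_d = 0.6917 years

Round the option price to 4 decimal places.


PV(D) = D * exp(-r * t_d) = 0.2790 * 0.97743244 = 0.27270365
S_0' = S_0 - PV(D) = 24.7400 - 0.27270365 = 24.46729635
d1 = (ln(S_0'/K) + (r + sigma^2/2)*T) / (sigma*sqrt(T)) = 0.61532982
d2 = d1 - sigma*sqrt(T) = -0.09177696
exp(-rT) = 0.93613086
N(-d1) = 0.26916846; N(-d2) = 0.53656238
P = K * exp(-rT) * N(-d2) - S_0' * N(-d1) = 21.7200 * 0.93613086 * 0.53656238 - 24.46729635 * 0.26916846 = 4.3240

Answer: Price = 4.3240


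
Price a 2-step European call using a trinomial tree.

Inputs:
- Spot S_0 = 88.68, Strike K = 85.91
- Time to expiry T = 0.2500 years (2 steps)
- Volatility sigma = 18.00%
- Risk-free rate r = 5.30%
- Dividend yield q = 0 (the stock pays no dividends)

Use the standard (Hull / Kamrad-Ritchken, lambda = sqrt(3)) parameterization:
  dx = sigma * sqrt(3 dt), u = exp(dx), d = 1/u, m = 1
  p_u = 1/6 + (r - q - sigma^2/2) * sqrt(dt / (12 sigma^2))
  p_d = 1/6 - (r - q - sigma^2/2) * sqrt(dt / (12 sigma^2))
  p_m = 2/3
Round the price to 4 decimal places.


Answer: Price = V(0,0) = 5.4531

Derivation:
dt = T/N = 0.125000; dx = sigma*sqrt(3*dt) = 0.110227
u = exp(dx) = 1.116532; d = 1/u = 0.895631
p_u = 0.187533, p_m = 0.666667, p_d = 0.145801
Discount per step: exp(-r*dt) = 0.993397
Stock lattice S(k, j) with j the centered position index:
  k=0: S(0,+0) = 88.6800
  k=1: S(1,-1) = 79.4245; S(1,+0) = 88.6800; S(1,+1) = 99.0140
  k=2: S(2,-2) = 71.1351; S(2,-1) = 79.4245; S(2,+0) = 88.6800; S(2,+1) = 99.0140; S(2,+2) = 110.5523
Terminal payoffs V(N, j) = max(S_T - K, 0):
  V(2,-2) = 0.000000; V(2,-1) = 0.000000; V(2,+0) = 2.770000; V(2,+1) = 13.104017; V(2,+2) = 24.642272
Backward induction: V(k, j) = exp(-r*dt) * [p_u * V(k+1, j+1) + p_m * V(k+1, j) + p_d * V(k+1, j-1)]
  V(1,-1) = exp(-r*dt) * [p_u*2.770000 + p_m*0.000000 + p_d*0.000000] = 0.516035
  V(1,+0) = exp(-r*dt) * [p_u*13.104017 + p_m*2.770000 + p_d*0.000000] = 4.275678
  V(1,+1) = exp(-r*dt) * [p_u*24.642272 + p_m*13.104017 + p_d*2.770000] = 13.670245
  V(0,+0) = exp(-r*dt) * [p_u*13.670245 + p_m*4.275678 + p_d*0.516035] = 5.453061


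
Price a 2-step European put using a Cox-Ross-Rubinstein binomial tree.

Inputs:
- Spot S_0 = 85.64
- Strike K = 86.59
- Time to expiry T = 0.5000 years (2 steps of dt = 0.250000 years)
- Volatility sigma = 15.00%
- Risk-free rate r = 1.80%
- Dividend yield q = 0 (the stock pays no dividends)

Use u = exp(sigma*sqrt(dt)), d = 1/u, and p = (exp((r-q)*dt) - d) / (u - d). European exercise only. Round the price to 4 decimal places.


Answer: Price = V(0,0) = 3.5188

Derivation:
dt = T/N = 0.250000
u = exp(sigma*sqrt(dt)) = 1.077884; d = 1/u = 0.927743
p = (exp((r-q)*dt) - d) / (u - d) = 0.511298
Discount per step: exp(-r*dt) = 0.995510
Stock lattice S(k, i) with i counting down-moves:
  k=0: S(0,0) = 85.6400
  k=1: S(1,0) = 92.3100; S(1,1) = 79.4520
  k=2: S(2,0) = 99.4995; S(2,1) = 85.6400; S(2,2) = 73.7110
Terminal payoffs V(N, i) = max(K - S_T, 0):
  V(2,0) = 0.000000; V(2,1) = 0.950000; V(2,2) = 12.878969
Backward induction: V(k, i) = exp(-r*dt) * [p * V(k+1, i) + (1-p) * V(k+1, i+1)].
  V(1,0) = exp(-r*dt) * [p*0.000000 + (1-p)*0.950000] = 0.462182
  V(1,1) = exp(-r*dt) * [p*0.950000 + (1-p)*12.878969] = 6.749268
  V(0,0) = exp(-r*dt) * [p*0.462182 + (1-p)*6.749268] = 3.518822
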